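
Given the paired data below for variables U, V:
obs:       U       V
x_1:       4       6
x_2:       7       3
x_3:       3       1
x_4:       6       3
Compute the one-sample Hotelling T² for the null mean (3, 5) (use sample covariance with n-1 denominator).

Step 1 — sample mean vector:
  mean(U) = (4 + 7 + 3 + 6) / 4 = 20/4 = 5
  mean(V) = (6 + 3 + 1 + 3) / 4 = 13/4 = 3.25
  x̄ = (5, 3.25),  deviation x̄ - mu_0 = (5, 3.25) - (3, 5) = (2, -1.75).

Step 2 — sample covariance matrix, S[i,j] = (1/(n-1)) · Σ_k (x_{k,i} - mean_i) · (x_{k,j} - mean_j), divisor n-1 = 3:
  S[U,U] = ((-1)·(-1) + (2)·(2) + (-2)·(-2) + (1)·(1)) / 3 = 10/3 = 3.3333
  S[U,V] = ((-1)·(2.75) + (2)·(-0.25) + (-2)·(-2.25) + (1)·(-0.25)) / 3 = 1/3 = 0.3333
  S[V,V] = ((2.75)·(2.75) + (-0.25)·(-0.25) + (-2.25)·(-2.25) + (-0.25)·(-0.25)) / 3 = 12.75/3 = 4.25
  S = [[3.3333, 0.3333],
 [0.3333, 4.25]].

Step 3 — invert S. det(S) = 3.3333·4.25 - (0.3333)² = 14.0556.
  S^{-1} = (1/det) · [[d, -b], [-b, a]] = [[0.3024, -0.0237],
 [-0.0237, 0.2372]].

Step 4 — quadratic form (x̄ - mu_0)^T · S^{-1} · (x̄ - mu_0):
  S^{-1} · (x̄ - mu_0) = (0.6462, -0.4625),
  (x̄ - mu_0)^T · [...] = (2)·(0.6462) + (-1.75)·(-0.4625) = 2.1018.

Step 5 — scale by n: T² = 4 · 2.1018 = 8.4071.

T² ≈ 8.4071


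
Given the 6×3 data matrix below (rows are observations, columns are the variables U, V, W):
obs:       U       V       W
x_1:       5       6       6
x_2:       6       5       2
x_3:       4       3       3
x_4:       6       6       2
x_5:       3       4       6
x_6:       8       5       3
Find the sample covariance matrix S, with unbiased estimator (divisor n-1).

Step 1 — column means:
  mean(U) = (5 + 6 + 4 + 6 + 3 + 8) / 6 = 32/6 = 5.3333
  mean(V) = (6 + 5 + 3 + 6 + 4 + 5) / 6 = 29/6 = 4.8333
  mean(W) = (6 + 2 + 3 + 2 + 6 + 3) / 6 = 22/6 = 3.6667

Step 2 — sample covariance S[i,j] = (1/(n-1)) · Σ_k (x_{k,i} - mean_i) · (x_{k,j} - mean_j), with n-1 = 5.
  S[U,U] = ((-0.3333)·(-0.3333) + (0.6667)·(0.6667) + (-1.3333)·(-1.3333) + (0.6667)·(0.6667) + (-2.3333)·(-2.3333) + (2.6667)·(2.6667)) / 5 = 15.3333/5 = 3.0667
  S[U,V] = ((-0.3333)·(1.1667) + (0.6667)·(0.1667) + (-1.3333)·(-1.8333) + (0.6667)·(1.1667) + (-2.3333)·(-0.8333) + (2.6667)·(0.1667)) / 5 = 5.3333/5 = 1.0667
  S[U,W] = ((-0.3333)·(2.3333) + (0.6667)·(-1.6667) + (-1.3333)·(-0.6667) + (0.6667)·(-1.6667) + (-2.3333)·(2.3333) + (2.6667)·(-0.6667)) / 5 = -9.3333/5 = -1.8667
  S[V,V] = ((1.1667)·(1.1667) + (0.1667)·(0.1667) + (-1.8333)·(-1.8333) + (1.1667)·(1.1667) + (-0.8333)·(-0.8333) + (0.1667)·(0.1667)) / 5 = 6.8333/5 = 1.3667
  S[V,W] = ((1.1667)·(2.3333) + (0.1667)·(-1.6667) + (-1.8333)·(-0.6667) + (1.1667)·(-1.6667) + (-0.8333)·(2.3333) + (0.1667)·(-0.6667)) / 5 = -0.3333/5 = -0.0667
  S[W,W] = ((2.3333)·(2.3333) + (-1.6667)·(-1.6667) + (-0.6667)·(-0.6667) + (-1.6667)·(-1.6667) + (2.3333)·(2.3333) + (-0.6667)·(-0.6667)) / 5 = 17.3333/5 = 3.4667

S is symmetric (S[j,i] = S[i,j]). Assembling:

S = [[3.0667, 1.0667, -1.8667],
 [1.0667, 1.3667, -0.0667],
 [-1.8667, -0.0667, 3.4667]]


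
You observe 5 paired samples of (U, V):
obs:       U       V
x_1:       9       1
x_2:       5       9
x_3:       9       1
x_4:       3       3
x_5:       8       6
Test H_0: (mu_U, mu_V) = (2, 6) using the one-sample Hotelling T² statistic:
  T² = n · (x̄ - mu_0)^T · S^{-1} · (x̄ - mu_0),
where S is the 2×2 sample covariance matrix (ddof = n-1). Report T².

Step 1 — sample mean vector:
  mean(U) = (9 + 5 + 9 + 3 + 8) / 5 = 34/5 = 6.8
  mean(V) = (1 + 9 + 1 + 3 + 6) / 5 = 20/5 = 4
  x̄ = (6.8, 4),  deviation x̄ - mu_0 = (6.8, 4) - (2, 6) = (4.8, -2).

Step 2 — sample covariance matrix, S[i,j] = (1/(n-1)) · Σ_k (x_{k,i} - mean_i) · (x_{k,j} - mean_j), divisor n-1 = 4:
  S[U,U] = ((2.2)·(2.2) + (-1.8)·(-1.8) + (2.2)·(2.2) + (-3.8)·(-3.8) + (1.2)·(1.2)) / 4 = 28.8/4 = 7.2
  S[U,V] = ((2.2)·(-3) + (-1.8)·(5) + (2.2)·(-3) + (-3.8)·(-1) + (1.2)·(2)) / 4 = -16/4 = -4
  S[V,V] = ((-3)·(-3) + (5)·(5) + (-3)·(-3) + (-1)·(-1) + (2)·(2)) / 4 = 48/4 = 12
  S = [[7.2, -4],
 [-4, 12]].

Step 3 — invert S. det(S) = 7.2·12 - (-4)² = 70.4.
  S^{-1} = (1/det) · [[d, -b], [-b, a]] = [[0.1705, 0.0568],
 [0.0568, 0.1023]].

Step 4 — quadratic form (x̄ - mu_0)^T · S^{-1} · (x̄ - mu_0):
  S^{-1} · (x̄ - mu_0) = (0.7045, 0.0682),
  (x̄ - mu_0)^T · [...] = (4.8)·(0.7045) + (-2)·(0.0682) = 3.2455.

Step 5 — scale by n: T² = 5 · 3.2455 = 16.2273.

T² ≈ 16.2273


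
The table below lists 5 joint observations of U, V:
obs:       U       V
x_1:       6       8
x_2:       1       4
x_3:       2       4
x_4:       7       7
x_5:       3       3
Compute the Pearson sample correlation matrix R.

Step 1 — column means:
  mean(U) = (6 + 1 + 2 + 7 + 3) / 5 = 19/5 = 3.8
  mean(V) = (8 + 4 + 4 + 7 + 3) / 5 = 26/5 = 5.2

Step 2 — sample variances and covariances s[i,j] = (1/(n-1)) · Σ_k (x_{k,i} - mean_i) · (x_{k,j} - mean_j), with n-1 = 4:
  s[U,U] = ((2.2)·(2.2) + (-2.8)·(-2.8) + (-1.8)·(-1.8) + (3.2)·(3.2) + (-0.8)·(-0.8)) / 4 = 26.8/4 = 6.7
  s[U,V] = ((2.2)·(2.8) + (-2.8)·(-1.2) + (-1.8)·(-1.2) + (3.2)·(1.8) + (-0.8)·(-2.2)) / 4 = 19.2/4 = 4.8
  s[V,V] = ((2.8)·(2.8) + (-1.2)·(-1.2) + (-1.2)·(-1.2) + (1.8)·(1.8) + (-2.2)·(-2.2)) / 4 = 18.8/4 = 4.7
  Sample standard deviations s_i = √(s[i,i]):
  s(U) = √(6.7) = 2.5884
  s(V) = √(4.7) = 2.1679

Step 3 — r_{ij} = s_{ij} / (s_i · s_j):
  r[U,U] = 1 (diagonal).
  r[U,V] = 4.8 / (2.5884 · 2.1679) = 4.8 / 5.6116 = 0.8554
  r[V,V] = 1 (diagonal).

R is symmetric with unit diagonal. Assembling:

R = [[1, 0.8554],
 [0.8554, 1]]


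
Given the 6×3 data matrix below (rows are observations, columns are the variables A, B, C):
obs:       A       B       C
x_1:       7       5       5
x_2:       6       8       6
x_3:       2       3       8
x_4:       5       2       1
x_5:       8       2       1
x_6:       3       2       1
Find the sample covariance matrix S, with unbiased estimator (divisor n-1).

Step 1 — column means:
  mean(A) = (7 + 6 + 2 + 5 + 8 + 3) / 6 = 31/6 = 5.1667
  mean(B) = (5 + 8 + 3 + 2 + 2 + 2) / 6 = 22/6 = 3.6667
  mean(C) = (5 + 6 + 8 + 1 + 1 + 1) / 6 = 22/6 = 3.6667

Step 2 — sample covariance S[i,j] = (1/(n-1)) · Σ_k (x_{k,i} - mean_i) · (x_{k,j} - mean_j), with n-1 = 5.
  S[A,A] = ((1.8333)·(1.8333) + (0.8333)·(0.8333) + (-3.1667)·(-3.1667) + (-0.1667)·(-0.1667) + (2.8333)·(2.8333) + (-2.1667)·(-2.1667)) / 5 = 26.8333/5 = 5.3667
  S[A,B] = ((1.8333)·(1.3333) + (0.8333)·(4.3333) + (-3.1667)·(-0.6667) + (-0.1667)·(-1.6667) + (2.8333)·(-1.6667) + (-2.1667)·(-1.6667)) / 5 = 7.3333/5 = 1.4667
  S[A,C] = ((1.8333)·(1.3333) + (0.8333)·(2.3333) + (-3.1667)·(4.3333) + (-0.1667)·(-2.6667) + (2.8333)·(-2.6667) + (-2.1667)·(-2.6667)) / 5 = -10.6667/5 = -2.1333
  S[B,B] = ((1.3333)·(1.3333) + (4.3333)·(4.3333) + (-0.6667)·(-0.6667) + (-1.6667)·(-1.6667) + (-1.6667)·(-1.6667) + (-1.6667)·(-1.6667)) / 5 = 29.3333/5 = 5.8667
  S[B,C] = ((1.3333)·(1.3333) + (4.3333)·(2.3333) + (-0.6667)·(4.3333) + (-1.6667)·(-2.6667) + (-1.6667)·(-2.6667) + (-1.6667)·(-2.6667)) / 5 = 22.3333/5 = 4.4667
  S[C,C] = ((1.3333)·(1.3333) + (2.3333)·(2.3333) + (4.3333)·(4.3333) + (-2.6667)·(-2.6667) + (-2.6667)·(-2.6667) + (-2.6667)·(-2.6667)) / 5 = 47.3333/5 = 9.4667

S is symmetric (S[j,i] = S[i,j]). Assembling:

S = [[5.3667, 1.4667, -2.1333],
 [1.4667, 5.8667, 4.4667],
 [-2.1333, 4.4667, 9.4667]]


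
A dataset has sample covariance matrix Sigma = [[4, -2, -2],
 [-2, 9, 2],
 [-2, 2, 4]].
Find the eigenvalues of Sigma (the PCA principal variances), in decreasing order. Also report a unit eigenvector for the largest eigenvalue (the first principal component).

Step 1 — characteristic polynomial p(λ) = det(λI - Sigma) = λ³ - tr·λ² + c_1·λ - det, where tr = trace, c_1 = sum of the principal 2×2 minors, det = det(Sigma):
  tr = 4 + 9 + 4 = 17,
  c_1 = (4·9 - (-2)²) + (4·4 - (-2)²) + (9·4 - (2)²) = 32 + 12 + 32 = 76,
  det = 4·(9·4 - (2)²) - (-2)·((-2)·4 - (2)·(-2)) + (-2)·((-2)·(2) - 9·(-2)) = 4·(32) - (-2)·(-4) + (-2)·(14) = 92.
  So p(λ) = λ³ - 17λ² + 76λ - 92.
Step 2 — look for an integer root (rational root theorem: any rational root is an integer divisor of 92). Testing λ = 2:
  p(2) = 8 - 68 + 152 - 92 = 0  ✓
  Dividing out (λ - 2): p(λ) = (λ - 2)(λ² - 15λ + 46).
Step 3 — remaining eigenvalues from the quadratic λ² - 15λ + 46 = 0:
  Δ = 15² - 4·46 = 225 - 184 = 41,  λ = (15 ± √41)/2 = (15 ± 6.4031)/2 ≈ 10.7016 or 4.2984.
  Sorted: λ_1 = 10.7016,  λ_2 = 4.2984,  λ_3 = 2  (check: sum = 17 = tr ✓).

Step 4 — unit eigenvector for λ_1 ≈ 10.7016: v spans the null space of (Sigma - λ_1 I), whose rows are
  r_1 = (-6.7016, -2, -2),  r_2 = (-2, -1.7016, 2),  r_3 = (-2, 2, -6.7016).
  v is orthogonal to every row, so take v ∝ r_1 × r_2 = ((-2)·(2) - (-2)·(-1.7016), (-2)·(-2) - (-6.7016)·(2), (-6.7016)·(-1.7016) - (-2)·(-2)) ≈ (-7.4031, 17.4031, 7.4031).
  Rescale (multiply by -1 so the first nonzero entry is positive): u = (7.4031, -17.4031, -7.4031).
  ||u|| = √((7.4031)² + (-17.4031)² + (-7.4031)²) = √(412.4812) ≈ 20.3096,  v_1 = u/||u|| ≈ (0.3645, -0.8569, -0.3645) (||v_1|| = 1).

λ_1 = 10.7016,  λ_2 = 4.2984,  λ_3 = 2;  v_1 ≈ (0.3645, -0.8569, -0.3645)


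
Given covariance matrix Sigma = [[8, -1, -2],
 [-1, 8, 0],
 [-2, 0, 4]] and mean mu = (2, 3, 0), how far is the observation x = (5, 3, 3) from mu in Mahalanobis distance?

Step 1 — centre the observation: (x - mu) = (3, 0, 3).

Step 2 — invert Sigma (cofactor / det for 3×3, or solve directly):
  Sigma^{-1} = [[0.1455, 0.0182, 0.0727],
 [0.0182, 0.1273, 0.0091],
 [0.0727, 0.0091, 0.2864]].

Step 3 — form the quadratic (x - mu)^T · Sigma^{-1} · (x - mu):
  Sigma^{-1} · (x - mu) = (0.6545, 0.0818, 1.0773).
  (x - mu)^T · [Sigma^{-1} · (x - mu)] = (3)·(0.6545) + (0)·(0.0818) + (3)·(1.0773) = 5.1955.

Step 4 — take square root: d = √(5.1955) ≈ 2.2794.

d(x, mu) = √(5.1955) ≈ 2.2794


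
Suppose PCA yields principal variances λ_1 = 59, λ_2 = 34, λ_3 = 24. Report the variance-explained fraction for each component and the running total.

Step 1 — total variance = trace(Sigma) = Σ λ_i = 59 + 34 + 24 = 117.

Step 2 — fraction explained by component i = λ_i / Σ λ:
  PC1: 59/117 = 0.5043
  PC2: 34/117 = 0.2906
  PC3: 24/117 = 0.2051

Step 3 — cumulative fraction after k components = (λ_1 + ... + λ_k) / Σ λ:
  k = 1: 59/117 = 0.5043
  k = 2: (59 + 34)/117 = 93/117 = 0.7949
  k = 3: (59 + 34 + 24)/117 = 117/117 = 1

Summary (fraction, with percent):

explained: PC1 0.5043 (50.43%), PC2 0.2906 (29.06%), PC3 0.2051 (20.51%);  cumulative: 0.5043, 0.7949, 1


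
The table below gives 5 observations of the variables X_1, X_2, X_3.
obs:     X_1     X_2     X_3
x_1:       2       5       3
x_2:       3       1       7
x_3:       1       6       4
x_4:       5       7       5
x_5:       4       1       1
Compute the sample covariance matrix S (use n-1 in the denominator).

Step 1 — column means:
  mean(X_1) = (2 + 3 + 1 + 5 + 4) / 5 = 15/5 = 3
  mean(X_2) = (5 + 1 + 6 + 7 + 1) / 5 = 20/5 = 4
  mean(X_3) = (3 + 7 + 4 + 5 + 1) / 5 = 20/5 = 4

Step 2 — sample covariance S[i,j] = (1/(n-1)) · Σ_k (x_{k,i} - mean_i) · (x_{k,j} - mean_j), with n-1 = 4.
  S[X_1,X_1] = ((-1)·(-1) + (0)·(0) + (-2)·(-2) + (2)·(2) + (1)·(1)) / 4 = 10/4 = 2.5
  S[X_1,X_2] = ((-1)·(1) + (0)·(-3) + (-2)·(2) + (2)·(3) + (1)·(-3)) / 4 = -2/4 = -0.5
  S[X_1,X_3] = ((-1)·(-1) + (0)·(3) + (-2)·(0) + (2)·(1) + (1)·(-3)) / 4 = 0/4 = 0
  S[X_2,X_2] = ((1)·(1) + (-3)·(-3) + (2)·(2) + (3)·(3) + (-3)·(-3)) / 4 = 32/4 = 8
  S[X_2,X_3] = ((1)·(-1) + (-3)·(3) + (2)·(0) + (3)·(1) + (-3)·(-3)) / 4 = 2/4 = 0.5
  S[X_3,X_3] = ((-1)·(-1) + (3)·(3) + (0)·(0) + (1)·(1) + (-3)·(-3)) / 4 = 20/4 = 5

S is symmetric (S[j,i] = S[i,j]). Assembling:

S = [[2.5, -0.5, 0],
 [-0.5, 8, 0.5],
 [0, 0.5, 5]]


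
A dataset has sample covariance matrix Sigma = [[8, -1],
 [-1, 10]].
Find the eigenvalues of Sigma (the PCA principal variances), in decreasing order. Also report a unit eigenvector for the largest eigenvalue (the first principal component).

Step 1 — characteristic polynomial of 2×2 Sigma:
  det(Sigma - λI) = λ² - trace · λ + det = 0.
  trace = 8 + 10 = 18, det = 8·10 - (-1)² = 79.
Step 2 — discriminant:
  Δ = trace² - 4·det = 324 - 316 = 8.
Step 3 — eigenvalues:
  λ = (trace ± √Δ)/2 = (18 ± 2.8284)/2,
  λ_1 = 10.4142,  λ_2 = 7.5858.

Step 4 — unit eigenvector for λ_1: solve (Sigma - λ_1 I)v = 0. First row:
  (8 - 10.4142)·v_x + (-1)·v_y = 0, i.e. (-2.4142)·v_x + (-1)·v_y = 0,
  so v ∝ (b, λ_1 - a) = (-1, 2.4142); multiply by -1 so the first entry is positive: u = (1, -2.4142).
  ||u|| = √((1)² + (-2.4142)²) = √(6.8284) ≈ 2.6131,
  v_1 = u/||u|| ≈ (0.3827, -0.9239) (||v_1|| = 1).

λ_1 = 10.4142,  λ_2 = 7.5858;  v_1 ≈ (0.3827, -0.9239)


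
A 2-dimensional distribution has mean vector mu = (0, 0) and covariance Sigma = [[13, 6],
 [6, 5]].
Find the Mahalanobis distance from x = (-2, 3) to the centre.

Step 1 — centre the observation: (x - mu) = (-2, 3).

Step 2 — invert Sigma. det(Sigma) = 13·5 - (6)² = 29.
  Sigma^{-1} = (1/det) · [[d, -b], [-b, a]] = [[0.1724, -0.2069],
 [-0.2069, 0.4483]].

Step 3 — form the quadratic (x - mu)^T · Sigma^{-1} · (x - mu):
  Sigma^{-1} · (x - mu) = (-0.9655, 1.7586).
  (x - mu)^T · [Sigma^{-1} · (x - mu)] = (-2)·(-0.9655) + (3)·(1.7586) = 7.2069.

Step 4 — take square root: d = √(7.2069) ≈ 2.6846.

d(x, mu) = √(7.2069) ≈ 2.6846


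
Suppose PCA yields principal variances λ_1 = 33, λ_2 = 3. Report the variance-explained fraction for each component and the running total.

Step 1 — total variance = trace(Sigma) = Σ λ_i = 33 + 3 = 36.

Step 2 — fraction explained by component i = λ_i / Σ λ:
  PC1: 33/36 = 0.9167
  PC2: 3/36 = 0.0833

Step 3 — cumulative fraction after k components = (λ_1 + ... + λ_k) / Σ λ:
  k = 1: 33/36 = 0.9167
  k = 2: (33 + 3)/36 = 36/36 = 1

Summary (fraction, with percent):

explained: PC1 0.9167 (91.67%), PC2 0.0833 (8.33%);  cumulative: 0.9167, 1


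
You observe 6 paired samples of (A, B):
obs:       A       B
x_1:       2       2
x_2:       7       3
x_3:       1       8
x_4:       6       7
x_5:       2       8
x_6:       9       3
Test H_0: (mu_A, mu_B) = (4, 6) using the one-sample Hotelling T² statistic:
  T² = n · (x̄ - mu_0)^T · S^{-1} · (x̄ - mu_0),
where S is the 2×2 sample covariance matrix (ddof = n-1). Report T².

Step 1 — sample mean vector:
  mean(A) = (2 + 7 + 1 + 6 + 2 + 9) / 6 = 27/6 = 4.5
  mean(B) = (2 + 3 + 8 + 7 + 8 + 3) / 6 = 31/6 = 5.1667
  x̄ = (4.5, 5.1667),  deviation x̄ - mu_0 = (4.5, 5.1667) - (4, 6) = (0.5, -0.8333).

Step 2 — sample covariance matrix, S[i,j] = (1/(n-1)) · Σ_k (x_{k,i} - mean_i) · (x_{k,j} - mean_j), divisor n-1 = 5:
  S[A,A] = ((-2.5)·(-2.5) + (2.5)·(2.5) + (-3.5)·(-3.5) + (1.5)·(1.5) + (-2.5)·(-2.5) + (4.5)·(4.5)) / 5 = 53.5/5 = 10.7
  S[A,B] = ((-2.5)·(-3.1667) + (2.5)·(-2.1667) + (-3.5)·(2.8333) + (1.5)·(1.8333) + (-2.5)·(2.8333) + (4.5)·(-2.1667)) / 5 = -21.5/5 = -4.3
  S[B,B] = ((-3.1667)·(-3.1667) + (-2.1667)·(-2.1667) + (2.8333)·(2.8333) + (1.8333)·(1.8333) + (2.8333)·(2.8333) + (-2.1667)·(-2.1667)) / 5 = 38.8333/5 = 7.7667
  S = [[10.7, -4.3],
 [-4.3, 7.7667]].

Step 3 — invert S. det(S) = 10.7·7.7667 - (-4.3)² = 64.6133.
  S^{-1} = (1/det) · [[d, -b], [-b, a]] = [[0.1202, 0.0665],
 [0.0665, 0.1656]].

Step 4 — quadratic form (x̄ - mu_0)^T · S^{-1} · (x̄ - mu_0):
  S^{-1} · (x̄ - mu_0) = (0.0046, -0.1047),
  (x̄ - mu_0)^T · [...] = (0.5)·(0.0046) + (-0.8333)·(-0.1047) = 0.0896.

Step 5 — scale by n: T² = 6 · 0.0896 = 0.5376.

T² ≈ 0.5376


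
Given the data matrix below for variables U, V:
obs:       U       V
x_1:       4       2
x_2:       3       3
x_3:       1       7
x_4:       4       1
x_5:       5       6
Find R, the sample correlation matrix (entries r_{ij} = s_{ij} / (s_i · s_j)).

Step 1 — column means:
  mean(U) = (4 + 3 + 1 + 4 + 5) / 5 = 17/5 = 3.4
  mean(V) = (2 + 3 + 7 + 1 + 6) / 5 = 19/5 = 3.8

Step 2 — sample variances and covariances s[i,j] = (1/(n-1)) · Σ_k (x_{k,i} - mean_i) · (x_{k,j} - mean_j), with n-1 = 4:
  s[U,U] = ((0.6)·(0.6) + (-0.4)·(-0.4) + (-2.4)·(-2.4) + (0.6)·(0.6) + (1.6)·(1.6)) / 4 = 9.2/4 = 2.3
  s[U,V] = ((0.6)·(-1.8) + (-0.4)·(-0.8) + (-2.4)·(3.2) + (0.6)·(-2.8) + (1.6)·(2.2)) / 4 = -6.6/4 = -1.65
  s[V,V] = ((-1.8)·(-1.8) + (-0.8)·(-0.8) + (3.2)·(3.2) + (-2.8)·(-2.8) + (2.2)·(2.2)) / 4 = 26.8/4 = 6.7
  Sample standard deviations s_i = √(s[i,i]):
  s(U) = √(2.3) = 1.5166
  s(V) = √(6.7) = 2.5884

Step 3 — r_{ij} = s_{ij} / (s_i · s_j):
  r[U,U] = 1 (diagonal).
  r[U,V] = -1.65 / (1.5166 · 2.5884) = -1.65 / 3.9256 = -0.4203
  r[V,V] = 1 (diagonal).

R is symmetric with unit diagonal. Assembling:

R = [[1, -0.4203],
 [-0.4203, 1]]


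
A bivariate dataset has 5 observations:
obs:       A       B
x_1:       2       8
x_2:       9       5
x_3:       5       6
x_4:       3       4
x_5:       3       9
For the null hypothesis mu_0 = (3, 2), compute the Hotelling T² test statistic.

Step 1 — sample mean vector:
  mean(A) = (2 + 9 + 5 + 3 + 3) / 5 = 22/5 = 4.4
  mean(B) = (8 + 5 + 6 + 4 + 9) / 5 = 32/5 = 6.4
  x̄ = (4.4, 6.4),  deviation x̄ - mu_0 = (4.4, 6.4) - (3, 2) = (1.4, 4.4).

Step 2 — sample covariance matrix, S[i,j] = (1/(n-1)) · Σ_k (x_{k,i} - mean_i) · (x_{k,j} - mean_j), divisor n-1 = 4:
  S[A,A] = ((-2.4)·(-2.4) + (4.6)·(4.6) + (0.6)·(0.6) + (-1.4)·(-1.4) + (-1.4)·(-1.4)) / 4 = 31.2/4 = 7.8
  S[A,B] = ((-2.4)·(1.6) + (4.6)·(-1.4) + (0.6)·(-0.4) + (-1.4)·(-2.4) + (-1.4)·(2.6)) / 4 = -10.8/4 = -2.7
  S[B,B] = ((1.6)·(1.6) + (-1.4)·(-1.4) + (-0.4)·(-0.4) + (-2.4)·(-2.4) + (2.6)·(2.6)) / 4 = 17.2/4 = 4.3
  S = [[7.8, -2.7],
 [-2.7, 4.3]].

Step 3 — invert S. det(S) = 7.8·4.3 - (-2.7)² = 26.25.
  S^{-1} = (1/det) · [[d, -b], [-b, a]] = [[0.1638, 0.1029],
 [0.1029, 0.2971]].

Step 4 — quadratic form (x̄ - mu_0)^T · S^{-1} · (x̄ - mu_0):
  S^{-1} · (x̄ - mu_0) = (0.6819, 1.4514),
  (x̄ - mu_0)^T · [...] = (1.4)·(0.6819) + (4.4)·(1.4514) = 7.341.

Step 5 — scale by n: T² = 5 · 7.341 = 36.7048.

T² ≈ 36.7048


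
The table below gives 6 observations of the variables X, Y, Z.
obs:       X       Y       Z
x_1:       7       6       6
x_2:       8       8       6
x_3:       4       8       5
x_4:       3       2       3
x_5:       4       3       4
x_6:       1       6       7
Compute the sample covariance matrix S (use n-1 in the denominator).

Step 1 — column means:
  mean(X) = (7 + 8 + 4 + 3 + 4 + 1) / 6 = 27/6 = 4.5
  mean(Y) = (6 + 8 + 8 + 2 + 3 + 6) / 6 = 33/6 = 5.5
  mean(Z) = (6 + 6 + 5 + 3 + 4 + 7) / 6 = 31/6 = 5.1667

Step 2 — sample covariance S[i,j] = (1/(n-1)) · Σ_k (x_{k,i} - mean_i) · (x_{k,j} - mean_j), with n-1 = 5.
  S[X,X] = ((2.5)·(2.5) + (3.5)·(3.5) + (-0.5)·(-0.5) + (-1.5)·(-1.5) + (-0.5)·(-0.5) + (-3.5)·(-3.5)) / 5 = 33.5/5 = 6.7
  S[X,Y] = ((2.5)·(0.5) + (3.5)·(2.5) + (-0.5)·(2.5) + (-1.5)·(-3.5) + (-0.5)·(-2.5) + (-3.5)·(0.5)) / 5 = 13.5/5 = 2.7
  S[X,Z] = ((2.5)·(0.8333) + (3.5)·(0.8333) + (-0.5)·(-0.1667) + (-1.5)·(-2.1667) + (-0.5)·(-1.1667) + (-3.5)·(1.8333)) / 5 = 2.5/5 = 0.5
  S[Y,Y] = ((0.5)·(0.5) + (2.5)·(2.5) + (2.5)·(2.5) + (-3.5)·(-3.5) + (-2.5)·(-2.5) + (0.5)·(0.5)) / 5 = 31.5/5 = 6.3
  S[Y,Z] = ((0.5)·(0.8333) + (2.5)·(0.8333) + (2.5)·(-0.1667) + (-3.5)·(-2.1667) + (-2.5)·(-1.1667) + (0.5)·(1.8333)) / 5 = 13.5/5 = 2.7
  S[Z,Z] = ((0.8333)·(0.8333) + (0.8333)·(0.8333) + (-0.1667)·(-0.1667) + (-2.1667)·(-2.1667) + (-1.1667)·(-1.1667) + (1.8333)·(1.8333)) / 5 = 10.8333/5 = 2.1667

S is symmetric (S[j,i] = S[i,j]). Assembling:

S = [[6.7, 2.7, 0.5],
 [2.7, 6.3, 2.7],
 [0.5, 2.7, 2.1667]]


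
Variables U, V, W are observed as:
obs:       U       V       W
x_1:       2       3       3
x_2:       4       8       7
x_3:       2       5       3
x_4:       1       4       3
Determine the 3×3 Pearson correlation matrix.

Step 1 — column means:
  mean(U) = (2 + 4 + 2 + 1) / 4 = 9/4 = 2.25
  mean(V) = (3 + 8 + 5 + 4) / 4 = 20/4 = 5
  mean(W) = (3 + 7 + 3 + 3) / 4 = 16/4 = 4

Step 2 — sample variances and covariances s[i,j] = (1/(n-1)) · Σ_k (x_{k,i} - mean_i) · (x_{k,j} - mean_j), with n-1 = 3:
  s[U,U] = ((-0.25)·(-0.25) + (1.75)·(1.75) + (-0.25)·(-0.25) + (-1.25)·(-1.25)) / 3 = 4.75/3 = 1.5833
  s[U,V] = ((-0.25)·(-2) + (1.75)·(3) + (-0.25)·(0) + (-1.25)·(-1)) / 3 = 7/3 = 2.3333
  s[U,W] = ((-0.25)·(-1) + (1.75)·(3) + (-0.25)·(-1) + (-1.25)·(-1)) / 3 = 7/3 = 2.3333
  s[V,V] = ((-2)·(-2) + (3)·(3) + (0)·(0) + (-1)·(-1)) / 3 = 14/3 = 4.6667
  s[V,W] = ((-2)·(-1) + (3)·(3) + (0)·(-1) + (-1)·(-1)) / 3 = 12/3 = 4
  s[W,W] = ((-1)·(-1) + (3)·(3) + (-1)·(-1) + (-1)·(-1)) / 3 = 12/3 = 4
  Sample standard deviations s_i = √(s[i,i]):
  s(U) = √(1.5833) = 1.2583
  s(V) = √(4.6667) = 2.1602
  s(W) = √(4) = 2

Step 3 — r_{ij} = s_{ij} / (s_i · s_j):
  r[U,U] = 1 (diagonal).
  r[U,V] = 2.3333 / (1.2583 · 2.1602) = 2.3333 / 2.7183 = 0.8584
  r[U,W] = 2.3333 / (1.2583 · 2) = 2.3333 / 2.5166 = 0.9272
  r[V,V] = 1 (diagonal).
  r[V,W] = 4 / (2.1602 · 2) = 4 / 4.3205 = 0.9258
  r[W,W] = 1 (diagonal).

R is symmetric with unit diagonal. Assembling:

R = [[1, 0.8584, 0.9272],
 [0.8584, 1, 0.9258],
 [0.9272, 0.9258, 1]]


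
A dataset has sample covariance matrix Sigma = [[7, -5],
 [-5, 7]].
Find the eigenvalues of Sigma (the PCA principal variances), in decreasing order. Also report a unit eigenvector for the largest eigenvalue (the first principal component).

Step 1 — characteristic polynomial of 2×2 Sigma:
  det(Sigma - λI) = λ² - trace · λ + det = 0.
  trace = 7 + 7 = 14, det = 7·7 - (-5)² = 24.
Step 2 — discriminant:
  Δ = trace² - 4·det = 196 - 96 = 100.
Step 3 — eigenvalues:
  λ = (trace ± √Δ)/2 = (14 ± 10)/2,
  λ_1 = 12,  λ_2 = 2.

Step 4 — unit eigenvector for λ_1: solve (Sigma - λ_1 I)v = 0. First row:
  (7 - 12)·v_x + (-5)·v_y = 0, i.e. (-5)·v_x + (-5)·v_y = 0,
  so v ∝ (b, λ_1 - a) = (-5, 5); multiply by -1 so the first entry is positive: u = (5, -5).
  ||u|| = √((5)² + (-5)²) = √(50) ≈ 7.0711,
  v_1 = u/||u|| ≈ (0.7071, -0.7071) (||v_1|| = 1).

λ_1 = 12,  λ_2 = 2;  v_1 ≈ (0.7071, -0.7071)


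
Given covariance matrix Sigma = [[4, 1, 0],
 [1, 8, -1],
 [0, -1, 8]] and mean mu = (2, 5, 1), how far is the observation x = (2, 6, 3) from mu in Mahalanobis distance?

Step 1 — centre the observation: (x - mu) = (0, 1, 2).

Step 2 — invert Sigma (cofactor / det for 3×3, or solve directly):
  Sigma^{-1} = [[0.2582, -0.0328, -0.0041],
 [-0.0328, 0.1311, 0.0164],
 [-0.0041, 0.0164, 0.127]].

Step 3 — form the quadratic (x - mu)^T · Sigma^{-1} · (x - mu):
  Sigma^{-1} · (x - mu) = (-0.041, 0.1639, 0.2705).
  (x - mu)^T · [Sigma^{-1} · (x - mu)] = (0)·(-0.041) + (1)·(0.1639) + (2)·(0.2705) = 0.7049.

Step 4 — take square root: d = √(0.7049) ≈ 0.8396.

d(x, mu) = √(0.7049) ≈ 0.8396


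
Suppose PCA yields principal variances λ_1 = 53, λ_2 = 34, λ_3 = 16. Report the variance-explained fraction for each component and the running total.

Step 1 — total variance = trace(Sigma) = Σ λ_i = 53 + 34 + 16 = 103.

Step 2 — fraction explained by component i = λ_i / Σ λ:
  PC1: 53/103 = 0.5146
  PC2: 34/103 = 0.3301
  PC3: 16/103 = 0.1553

Step 3 — cumulative fraction after k components = (λ_1 + ... + λ_k) / Σ λ:
  k = 1: 53/103 = 0.5146
  k = 2: (53 + 34)/103 = 87/103 = 0.8447
  k = 3: (53 + 34 + 16)/103 = 103/103 = 1

Summary (fraction, with percent):

explained: PC1 0.5146 (51.46%), PC2 0.3301 (33.01%), PC3 0.1553 (15.53%);  cumulative: 0.5146, 0.8447, 1


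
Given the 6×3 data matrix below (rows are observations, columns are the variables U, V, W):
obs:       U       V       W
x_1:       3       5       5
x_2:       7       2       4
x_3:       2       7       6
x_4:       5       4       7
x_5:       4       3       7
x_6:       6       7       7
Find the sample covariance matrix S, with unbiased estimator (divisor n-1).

Step 1 — column means:
  mean(U) = (3 + 7 + 2 + 5 + 4 + 6) / 6 = 27/6 = 4.5
  mean(V) = (5 + 2 + 7 + 4 + 3 + 7) / 6 = 28/6 = 4.6667
  mean(W) = (5 + 4 + 6 + 7 + 7 + 7) / 6 = 36/6 = 6

Step 2 — sample covariance S[i,j] = (1/(n-1)) · Σ_k (x_{k,i} - mean_i) · (x_{k,j} - mean_j), with n-1 = 5.
  S[U,U] = ((-1.5)·(-1.5) + (2.5)·(2.5) + (-2.5)·(-2.5) + (0.5)·(0.5) + (-0.5)·(-0.5) + (1.5)·(1.5)) / 5 = 17.5/5 = 3.5
  S[U,V] = ((-1.5)·(0.3333) + (2.5)·(-2.6667) + (-2.5)·(2.3333) + (0.5)·(-0.6667) + (-0.5)·(-1.6667) + (1.5)·(2.3333)) / 5 = -9/5 = -1.8
  S[U,W] = ((-1.5)·(-1) + (2.5)·(-2) + (-2.5)·(0) + (0.5)·(1) + (-0.5)·(1) + (1.5)·(1)) / 5 = -2/5 = -0.4
  S[V,V] = ((0.3333)·(0.3333) + (-2.6667)·(-2.6667) + (2.3333)·(2.3333) + (-0.6667)·(-0.6667) + (-1.6667)·(-1.6667) + (2.3333)·(2.3333)) / 5 = 21.3333/5 = 4.2667
  S[V,W] = ((0.3333)·(-1) + (-2.6667)·(-2) + (2.3333)·(0) + (-0.6667)·(1) + (-1.6667)·(1) + (2.3333)·(1)) / 5 = 5/5 = 1
  S[W,W] = ((-1)·(-1) + (-2)·(-2) + (0)·(0) + (1)·(1) + (1)·(1) + (1)·(1)) / 5 = 8/5 = 1.6

S is symmetric (S[j,i] = S[i,j]). Assembling:

S = [[3.5, -1.8, -0.4],
 [-1.8, 4.2667, 1],
 [-0.4, 1, 1.6]]


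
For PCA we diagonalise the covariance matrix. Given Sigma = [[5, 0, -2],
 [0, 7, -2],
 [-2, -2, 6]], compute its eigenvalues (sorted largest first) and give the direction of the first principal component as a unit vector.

Step 1 — characteristic polynomial p(λ) = det(λI - Sigma) = λ³ - tr·λ² + c_1·λ - det, where tr = trace, c_1 = sum of the principal 2×2 minors, det = det(Sigma):
  tr = 5 + 7 + 6 = 18,
  c_1 = (5·7 - (0)²) + (5·6 - (-2)²) + (7·6 - (-2)²) = 35 + 26 + 38 = 99,
  det = 5·(7·6 - (-2)²) - (0)·((0)·6 - (-2)·(-2)) + (-2)·((0)·(-2) - 7·(-2)) = 5·(38) - (0)·(-4) + (-2)·(14) = 162.
  So p(λ) = λ³ - 18λ² + 99λ - 162.
Step 2 — look for an integer root (rational root theorem: any rational root is an integer divisor of 162). Testing λ = 3:
  p(3) = 27 - 162 + 297 - 162 = 0  ✓
  Dividing out (λ - 3): p(λ) = (λ - 3)(λ² - 15λ + 54).
Step 3 — remaining eigenvalues from the quadratic λ² - 15λ + 54 = 0:
  Δ = 15² - 4·54 = 225 - 216 = 9,  λ = (15 ± √9)/2 = (15 ± 3)/2 = 9 or 6.
  Sorted: λ_1 = 9,  λ_2 = 6,  λ_3 = 3  (check: sum = 18 = tr ✓).

Step 4 — unit eigenvector for λ_1 = 9: v spans the null space of (Sigma - λ_1 I), whose rows are
  r_1 = (-4, 0, -2),  r_2 = (0, -2, -2),  r_3 = (-2, -2, -3).
  v is orthogonal to every row, so take v ∝ r_1 × r_2 = ((0)·(-2) - (-2)·(-2), (-2)·(0) - (-4)·(-2), (-4)·(-2) - (0)·(0)) = (-4, -8, 8).
  Rescale (divide by 4; multiply by -1 so the first nonzero entry is positive): u = (1, 2, -2).
  ||u|| = √((1)² + (2)² + (-2)²) = √(9) = 3,  v_1 = u/||u|| ≈ (0.3333, 0.6667, -0.6667) (||v_1|| = 1).

λ_1 = 9,  λ_2 = 6,  λ_3 = 3;  v_1 ≈ (0.3333, 0.6667, -0.6667)


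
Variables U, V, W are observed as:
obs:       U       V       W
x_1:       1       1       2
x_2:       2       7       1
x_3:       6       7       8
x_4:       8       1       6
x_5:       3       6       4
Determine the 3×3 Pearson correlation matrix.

Step 1 — column means:
  mean(U) = (1 + 2 + 6 + 8 + 3) / 5 = 20/5 = 4
  mean(V) = (1 + 7 + 7 + 1 + 6) / 5 = 22/5 = 4.4
  mean(W) = (2 + 1 + 8 + 6 + 4) / 5 = 21/5 = 4.2

Step 2 — sample variances and covariances s[i,j] = (1/(n-1)) · Σ_k (x_{k,i} - mean_i) · (x_{k,j} - mean_j), with n-1 = 4:
  s[U,U] = ((-3)·(-3) + (-2)·(-2) + (2)·(2) + (4)·(4) + (-1)·(-1)) / 4 = 34/4 = 8.5
  s[U,V] = ((-3)·(-3.4) + (-2)·(2.6) + (2)·(2.6) + (4)·(-3.4) + (-1)·(1.6)) / 4 = -5/4 = -1.25
  s[U,W] = ((-3)·(-2.2) + (-2)·(-3.2) + (2)·(3.8) + (4)·(1.8) + (-1)·(-0.2)) / 4 = 28/4 = 7
  s[V,V] = ((-3.4)·(-3.4) + (2.6)·(2.6) + (2.6)·(2.6) + (-3.4)·(-3.4) + (1.6)·(1.6)) / 4 = 39.2/4 = 9.8
  s[V,W] = ((-3.4)·(-2.2) + (2.6)·(-3.2) + (2.6)·(3.8) + (-3.4)·(1.8) + (1.6)·(-0.2)) / 4 = 2.6/4 = 0.65
  s[W,W] = ((-2.2)·(-2.2) + (-3.2)·(-3.2) + (3.8)·(3.8) + (1.8)·(1.8) + (-0.2)·(-0.2)) / 4 = 32.8/4 = 8.2
  Sample standard deviations s_i = √(s[i,i]):
  s(U) = √(8.5) = 2.9155
  s(V) = √(9.8) = 3.1305
  s(W) = √(8.2) = 2.8636

Step 3 — r_{ij} = s_{ij} / (s_i · s_j):
  r[U,U] = 1 (diagonal).
  r[U,V] = -1.25 / (2.9155 · 3.1305) = -1.25 / 9.1269 = -0.137
  r[U,W] = 7 / (2.9155 · 2.8636) = 7 / 8.3487 = 0.8385
  r[V,V] = 1 (diagonal).
  r[V,W] = 0.65 / (3.1305 · 2.8636) = 0.65 / 8.9644 = 0.0725
  r[W,W] = 1 (diagonal).

R is symmetric with unit diagonal. Assembling:

R = [[1, -0.137, 0.8385],
 [-0.137, 1, 0.0725],
 [0.8385, 0.0725, 1]]


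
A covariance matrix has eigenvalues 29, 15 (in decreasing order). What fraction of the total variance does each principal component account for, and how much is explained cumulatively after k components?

Step 1 — total variance = trace(Sigma) = Σ λ_i = 29 + 15 = 44.

Step 2 — fraction explained by component i = λ_i / Σ λ:
  PC1: 29/44 = 0.6591
  PC2: 15/44 = 0.3409

Step 3 — cumulative fraction after k components = (λ_1 + ... + λ_k) / Σ λ:
  k = 1: 29/44 = 0.6591
  k = 2: (29 + 15)/44 = 44/44 = 1

Summary (fraction, with percent):

explained: PC1 0.6591 (65.91%), PC2 0.3409 (34.09%);  cumulative: 0.6591, 1


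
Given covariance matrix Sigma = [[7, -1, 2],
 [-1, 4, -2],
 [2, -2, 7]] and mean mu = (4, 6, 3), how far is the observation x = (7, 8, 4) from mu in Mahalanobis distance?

Step 1 — centre the observation: (x - mu) = (3, 2, 1).

Step 2 — invert Sigma (cofactor / det for 3×3, or solve directly):
  Sigma^{-1} = [[0.1569, 0.0196, -0.0392],
 [0.0196, 0.2941, 0.0784],
 [-0.0392, 0.0784, 0.1765]].

Step 3 — form the quadratic (x - mu)^T · Sigma^{-1} · (x - mu):
  Sigma^{-1} · (x - mu) = (0.4706, 0.7255, 0.2157).
  (x - mu)^T · [Sigma^{-1} · (x - mu)] = (3)·(0.4706) + (2)·(0.7255) + (1)·(0.2157) = 3.0784.

Step 4 — take square root: d = √(3.0784) ≈ 1.7545.

d(x, mu) = √(3.0784) ≈ 1.7545


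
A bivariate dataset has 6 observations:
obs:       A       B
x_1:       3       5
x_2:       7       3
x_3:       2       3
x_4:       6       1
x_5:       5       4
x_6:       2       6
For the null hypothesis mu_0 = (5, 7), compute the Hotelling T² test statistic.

Step 1 — sample mean vector:
  mean(A) = (3 + 7 + 2 + 6 + 5 + 2) / 6 = 25/6 = 4.1667
  mean(B) = (5 + 3 + 3 + 1 + 4 + 6) / 6 = 22/6 = 3.6667
  x̄ = (4.1667, 3.6667),  deviation x̄ - mu_0 = (4.1667, 3.6667) - (5, 7) = (-0.8333, -3.3333).

Step 2 — sample covariance matrix, S[i,j] = (1/(n-1)) · Σ_k (x_{k,i} - mean_i) · (x_{k,j} - mean_j), divisor n-1 = 5:
  S[A,A] = ((-1.1667)·(-1.1667) + (2.8333)·(2.8333) + (-2.1667)·(-2.1667) + (1.8333)·(1.8333) + (0.8333)·(0.8333) + (-2.1667)·(-2.1667)) / 5 = 22.8333/5 = 4.5667
  S[A,B] = ((-1.1667)·(1.3333) + (2.8333)·(-0.6667) + (-2.1667)·(-0.6667) + (1.8333)·(-2.6667) + (0.8333)·(0.3333) + (-2.1667)·(2.3333)) / 5 = -11.6667/5 = -2.3333
  S[B,B] = ((1.3333)·(1.3333) + (-0.6667)·(-0.6667) + (-0.6667)·(-0.6667) + (-2.6667)·(-2.6667) + (0.3333)·(0.3333) + (2.3333)·(2.3333)) / 5 = 15.3333/5 = 3.0667
  S = [[4.5667, -2.3333],
 [-2.3333, 3.0667]].

Step 3 — invert S. det(S) = 4.5667·3.0667 - (-2.3333)² = 8.56.
  S^{-1} = (1/det) · [[d, -b], [-b, a]] = [[0.3583, 0.2726],
 [0.2726, 0.5335]].

Step 4 — quadratic form (x̄ - mu_0)^T · S^{-1} · (x̄ - mu_0):
  S^{-1} · (x̄ - mu_0) = (-1.2072, -2.0055),
  (x̄ - mu_0)^T · [...] = (-0.8333)·(-1.2072) + (-3.3333)·(-2.0055) = 7.6908.

Step 5 — scale by n: T² = 6 · 7.6908 = 46.1449.

T² ≈ 46.1449


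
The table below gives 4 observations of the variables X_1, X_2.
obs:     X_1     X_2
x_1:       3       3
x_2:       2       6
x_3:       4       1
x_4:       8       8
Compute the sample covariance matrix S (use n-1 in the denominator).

Step 1 — column means:
  mean(X_1) = (3 + 2 + 4 + 8) / 4 = 17/4 = 4.25
  mean(X_2) = (3 + 6 + 1 + 8) / 4 = 18/4 = 4.5

Step 2 — sample covariance S[i,j] = (1/(n-1)) · Σ_k (x_{k,i} - mean_i) · (x_{k,j} - mean_j), with n-1 = 3.
  S[X_1,X_1] = ((-1.25)·(-1.25) + (-2.25)·(-2.25) + (-0.25)·(-0.25) + (3.75)·(3.75)) / 3 = 20.75/3 = 6.9167
  S[X_1,X_2] = ((-1.25)·(-1.5) + (-2.25)·(1.5) + (-0.25)·(-3.5) + (3.75)·(3.5)) / 3 = 12.5/3 = 4.1667
  S[X_2,X_2] = ((-1.5)·(-1.5) + (1.5)·(1.5) + (-3.5)·(-3.5) + (3.5)·(3.5)) / 3 = 29/3 = 9.6667

S is symmetric (S[j,i] = S[i,j]). Assembling:

S = [[6.9167, 4.1667],
 [4.1667, 9.6667]]


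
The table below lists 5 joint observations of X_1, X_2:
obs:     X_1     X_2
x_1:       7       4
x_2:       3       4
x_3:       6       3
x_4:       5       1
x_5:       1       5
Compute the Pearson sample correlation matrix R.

Step 1 — column means:
  mean(X_1) = (7 + 3 + 6 + 5 + 1) / 5 = 22/5 = 4.4
  mean(X_2) = (4 + 4 + 3 + 1 + 5) / 5 = 17/5 = 3.4

Step 2 — sample variances and covariances s[i,j] = (1/(n-1)) · Σ_k (x_{k,i} - mean_i) · (x_{k,j} - mean_j), with n-1 = 4:
  s[X_1,X_1] = ((2.6)·(2.6) + (-1.4)·(-1.4) + (1.6)·(1.6) + (0.6)·(0.6) + (-3.4)·(-3.4)) / 4 = 23.2/4 = 5.8
  s[X_1,X_2] = ((2.6)·(0.6) + (-1.4)·(0.6) + (1.6)·(-0.4) + (0.6)·(-2.4) + (-3.4)·(1.6)) / 4 = -6.8/4 = -1.7
  s[X_2,X_2] = ((0.6)·(0.6) + (0.6)·(0.6) + (-0.4)·(-0.4) + (-2.4)·(-2.4) + (1.6)·(1.6)) / 4 = 9.2/4 = 2.3
  Sample standard deviations s_i = √(s[i,i]):
  s(X_1) = √(5.8) = 2.4083
  s(X_2) = √(2.3) = 1.5166

Step 3 — r_{ij} = s_{ij} / (s_i · s_j):
  r[X_1,X_1] = 1 (diagonal).
  r[X_1,X_2] = -1.7 / (2.4083 · 1.5166) = -1.7 / 3.6524 = -0.4654
  r[X_2,X_2] = 1 (diagonal).

R is symmetric with unit diagonal. Assembling:

R = [[1, -0.4654],
 [-0.4654, 1]]


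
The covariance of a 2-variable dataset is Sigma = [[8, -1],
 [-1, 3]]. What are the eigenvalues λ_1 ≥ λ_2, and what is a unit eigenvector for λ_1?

Step 1 — characteristic polynomial of 2×2 Sigma:
  det(Sigma - λI) = λ² - trace · λ + det = 0.
  trace = 8 + 3 = 11, det = 8·3 - (-1)² = 23.
Step 2 — discriminant:
  Δ = trace² - 4·det = 121 - 92 = 29.
Step 3 — eigenvalues:
  λ = (trace ± √Δ)/2 = (11 ± 5.3852)/2,
  λ_1 = 8.1926,  λ_2 = 2.8074.

Step 4 — unit eigenvector for λ_1: solve (Sigma - λ_1 I)v = 0. First row:
  (8 - 8.1926)·v_x + (-1)·v_y = 0, i.e. (-0.1926)·v_x + (-1)·v_y = 0,
  so v ∝ (b, λ_1 - a) = (-1, 0.1926); multiply by -1 so the first entry is positive: u = (1, -0.1926).
  ||u|| = √((1)² + (-0.1926)²) = √(1.0371) ≈ 1.0184,
  v_1 = u/||u|| ≈ (0.982, -0.1891) (||v_1|| = 1).

λ_1 = 8.1926,  λ_2 = 2.8074;  v_1 ≈ (0.982, -0.1891)


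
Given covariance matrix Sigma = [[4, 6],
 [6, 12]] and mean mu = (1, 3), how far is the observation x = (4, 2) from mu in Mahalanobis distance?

Step 1 — centre the observation: (x - mu) = (3, -1).

Step 2 — invert Sigma. det(Sigma) = 4·12 - (6)² = 12.
  Sigma^{-1} = (1/det) · [[d, -b], [-b, a]] = [[1, -0.5],
 [-0.5, 0.3333]].

Step 3 — form the quadratic (x - mu)^T · Sigma^{-1} · (x - mu):
  Sigma^{-1} · (x - mu) = (3.5, -1.8333).
  (x - mu)^T · [Sigma^{-1} · (x - mu)] = (3)·(3.5) + (-1)·(-1.8333) = 12.3333.

Step 4 — take square root: d = √(12.3333) ≈ 3.5119.

d(x, mu) = √(12.3333) ≈ 3.5119


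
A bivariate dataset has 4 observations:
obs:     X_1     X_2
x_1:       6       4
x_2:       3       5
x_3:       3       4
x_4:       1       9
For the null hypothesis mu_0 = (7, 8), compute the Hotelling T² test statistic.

Step 1 — sample mean vector:
  mean(X_1) = (6 + 3 + 3 + 1) / 4 = 13/4 = 3.25
  mean(X_2) = (4 + 5 + 4 + 9) / 4 = 22/4 = 5.5
  x̄ = (3.25, 5.5),  deviation x̄ - mu_0 = (3.25, 5.5) - (7, 8) = (-3.75, -2.5).

Step 2 — sample covariance matrix, S[i,j] = (1/(n-1)) · Σ_k (x_{k,i} - mean_i) · (x_{k,j} - mean_j), divisor n-1 = 3:
  S[X_1,X_1] = ((2.75)·(2.75) + (-0.25)·(-0.25) + (-0.25)·(-0.25) + (-2.25)·(-2.25)) / 3 = 12.75/3 = 4.25
  S[X_1,X_2] = ((2.75)·(-1.5) + (-0.25)·(-0.5) + (-0.25)·(-1.5) + (-2.25)·(3.5)) / 3 = -11.5/3 = -3.8333
  S[X_2,X_2] = ((-1.5)·(-1.5) + (-0.5)·(-0.5) + (-1.5)·(-1.5) + (3.5)·(3.5)) / 3 = 17/3 = 5.6667
  S = [[4.25, -3.8333],
 [-3.8333, 5.6667]].

Step 3 — invert S. det(S) = 4.25·5.6667 - (-3.8333)² = 9.3889.
  S^{-1} = (1/det) · [[d, -b], [-b, a]] = [[0.6036, 0.4083],
 [0.4083, 0.4527]].

Step 4 — quadratic form (x̄ - mu_0)^T · S^{-1} · (x̄ - mu_0):
  S^{-1} · (x̄ - mu_0) = (-3.284, -2.6627),
  (x̄ - mu_0)^T · [...] = (-3.75)·(-3.284) + (-2.5)·(-2.6627) = 18.9719.

Step 5 — scale by n: T² = 4 · 18.9719 = 75.8876.

T² ≈ 75.8876


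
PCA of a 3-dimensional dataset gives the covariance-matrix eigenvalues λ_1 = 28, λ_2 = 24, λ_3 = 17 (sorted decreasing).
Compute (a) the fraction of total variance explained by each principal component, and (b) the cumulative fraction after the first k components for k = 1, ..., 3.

Step 1 — total variance = trace(Sigma) = Σ λ_i = 28 + 24 + 17 = 69.

Step 2 — fraction explained by component i = λ_i / Σ λ:
  PC1: 28/69 = 0.4058
  PC2: 24/69 = 0.3478
  PC3: 17/69 = 0.2464

Step 3 — cumulative fraction after k components = (λ_1 + ... + λ_k) / Σ λ:
  k = 1: 28/69 = 0.4058
  k = 2: (28 + 24)/69 = 52/69 = 0.7536
  k = 3: (28 + 24 + 17)/69 = 69/69 = 1

Summary (fraction, with percent):

explained: PC1 0.4058 (40.58%), PC2 0.3478 (34.78%), PC3 0.2464 (24.64%);  cumulative: 0.4058, 0.7536, 1


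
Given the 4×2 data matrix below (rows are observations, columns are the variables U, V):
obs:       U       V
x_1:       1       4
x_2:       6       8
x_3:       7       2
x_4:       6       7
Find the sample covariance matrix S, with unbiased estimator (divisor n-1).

Step 1 — column means:
  mean(U) = (1 + 6 + 7 + 6) / 4 = 20/4 = 5
  mean(V) = (4 + 8 + 2 + 7) / 4 = 21/4 = 5.25

Step 2 — sample covariance S[i,j] = (1/(n-1)) · Σ_k (x_{k,i} - mean_i) · (x_{k,j} - mean_j), with n-1 = 3.
  S[U,U] = ((-4)·(-4) + (1)·(1) + (2)·(2) + (1)·(1)) / 3 = 22/3 = 7.3333
  S[U,V] = ((-4)·(-1.25) + (1)·(2.75) + (2)·(-3.25) + (1)·(1.75)) / 3 = 3/3 = 1
  S[V,V] = ((-1.25)·(-1.25) + (2.75)·(2.75) + (-3.25)·(-3.25) + (1.75)·(1.75)) / 3 = 22.75/3 = 7.5833

S is symmetric (S[j,i] = S[i,j]). Assembling:

S = [[7.3333, 1],
 [1, 7.5833]]


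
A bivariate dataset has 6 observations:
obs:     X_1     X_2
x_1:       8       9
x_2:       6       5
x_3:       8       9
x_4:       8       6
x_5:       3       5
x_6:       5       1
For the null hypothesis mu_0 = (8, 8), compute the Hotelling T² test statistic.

Step 1 — sample mean vector:
  mean(X_1) = (8 + 6 + 8 + 8 + 3 + 5) / 6 = 38/6 = 6.3333
  mean(X_2) = (9 + 5 + 9 + 6 + 5 + 1) / 6 = 35/6 = 5.8333
  x̄ = (6.3333, 5.8333),  deviation x̄ - mu_0 = (6.3333, 5.8333) - (8, 8) = (-1.6667, -2.1667).

Step 2 — sample covariance matrix, S[i,j] = (1/(n-1)) · Σ_k (x_{k,i} - mean_i) · (x_{k,j} - mean_j), divisor n-1 = 5:
  S[X_1,X_1] = ((1.6667)·(1.6667) + (-0.3333)·(-0.3333) + (1.6667)·(1.6667) + (1.6667)·(1.6667) + (-3.3333)·(-3.3333) + (-1.3333)·(-1.3333)) / 5 = 21.3333/5 = 4.2667
  S[X_1,X_2] = ((1.6667)·(3.1667) + (-0.3333)·(-0.8333) + (1.6667)·(3.1667) + (1.6667)·(0.1667) + (-3.3333)·(-0.8333) + (-1.3333)·(-4.8333)) / 5 = 20.3333/5 = 4.0667
  S[X_2,X_2] = ((3.1667)·(3.1667) + (-0.8333)·(-0.8333) + (3.1667)·(3.1667) + (0.1667)·(0.1667) + (-0.8333)·(-0.8333) + (-4.8333)·(-4.8333)) / 5 = 44.8333/5 = 8.9667
  S = [[4.2667, 4.0667],
 [4.0667, 8.9667]].

Step 3 — invert S. det(S) = 4.2667·8.9667 - (4.0667)² = 21.72.
  S^{-1} = (1/det) · [[d, -b], [-b, a]] = [[0.4128, -0.1872],
 [-0.1872, 0.1964]].

Step 4 — quadratic form (x̄ - mu_0)^T · S^{-1} · (x̄ - mu_0):
  S^{-1} · (x̄ - mu_0) = (-0.2824, -0.1136),
  (x̄ - mu_0)^T · [...] = (-1.6667)·(-0.2824) + (-2.1667)·(-0.1136) = 0.7167.

Step 5 — scale by n: T² = 6 · 0.7167 = 4.3002.

T² ≈ 4.3002


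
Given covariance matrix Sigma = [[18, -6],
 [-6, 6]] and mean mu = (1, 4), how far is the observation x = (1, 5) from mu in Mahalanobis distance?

Step 1 — centre the observation: (x - mu) = (0, 1).

Step 2 — invert Sigma. det(Sigma) = 18·6 - (-6)² = 72.
  Sigma^{-1} = (1/det) · [[d, -b], [-b, a]] = [[0.0833, 0.0833],
 [0.0833, 0.25]].

Step 3 — form the quadratic (x - mu)^T · Sigma^{-1} · (x - mu):
  Sigma^{-1} · (x - mu) = (0.0833, 0.25).
  (x - mu)^T · [Sigma^{-1} · (x - mu)] = (0)·(0.0833) + (1)·(0.25) = 0.25.

Step 4 — take square root: d = √(0.25) ≈ 0.5.

d(x, mu) = √(0.25) ≈ 0.5
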